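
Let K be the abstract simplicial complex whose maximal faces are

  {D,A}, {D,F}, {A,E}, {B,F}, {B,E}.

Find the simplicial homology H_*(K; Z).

K has 5 vertices, 5 edges.
rank ∂_0 = 0, rank ∂_1 = 4 ⇒ b_0 = 5 − 0 − 4 = 1; all invariant factors of ∂_1 are 1 so no torsion. So H_0 = Z.
rank ∂_1 = 4, rank ∂_2 = 0 ⇒ b_1 = 5 − 4 − 0 = 1. So H_1 = Z.

H_0 = Z,  H_1 = Z.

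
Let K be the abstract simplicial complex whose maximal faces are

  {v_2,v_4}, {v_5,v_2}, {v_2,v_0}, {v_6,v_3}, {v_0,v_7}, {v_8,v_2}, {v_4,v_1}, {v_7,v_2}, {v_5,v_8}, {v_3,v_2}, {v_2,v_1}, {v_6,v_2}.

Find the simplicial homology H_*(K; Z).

H_0 ≅ Z,  H_1 ≅ Z^4.

Fix the vertex order v_0 < v_1 < v_2 < v_3 < v_4 < v_5 < v_6 < v_7 < v_8 and write every simplex with vertices in increasing order. Then dim K = 1 and the simplices of K are:

  0-simplices (9): [v_0], [v_1], [v_2], [v_3], [v_4], [v_5], [v_6], [v_7], [v_8]
  1-simplices (12): [v_0,v_2], [v_0,v_7], [v_1,v_2], [v_1,v_4], [v_2,v_3], [v_2,v_4], [v_2,v_5], [v_2,v_6], [v_2,v_7], [v_2,v_8], [v_3,v_6], [v_5,v_8]

Hence C_0 ≅ Z^9, C_1 ≅ Z^12.

The boundary map ∂_1: C_1 → C_0 maps an edge to its endpoints' difference, ∂[p,q] = q − p. For instance
  ∂[v_2,v_5] = [v_5] − [v_2].
As a 9×12 matrix over Z this has rank 8, with invariant factors (1,1,1,1,1,1,1,1).

From H_k ≅ ker(∂_k) / im(∂_{k+1}) we obtain:

  H_0: rank C_0 − rank ∂_1 = 9 − 8 = 1, and the invariant factors of ∂_1 are all 1, so H_0 = Z.
  H_1: rank ker ∂_1 − rank ∂_2 = (12 − 8) − 0 = 4, and there is no ∂_2, so H_1 = Z^4.

As a check, the Euler characteristic is 9 − 12 = -3, which agrees with 1 − 4 = -3.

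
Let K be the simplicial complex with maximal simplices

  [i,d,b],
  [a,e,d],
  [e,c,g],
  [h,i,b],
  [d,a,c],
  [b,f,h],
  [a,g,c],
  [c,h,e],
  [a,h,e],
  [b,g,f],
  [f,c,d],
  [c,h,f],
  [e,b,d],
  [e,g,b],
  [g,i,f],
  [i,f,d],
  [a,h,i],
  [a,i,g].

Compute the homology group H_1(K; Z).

H_1 = Z ⊕ Z_2.

We work with the vertex ordering a < b < c < d < e < f < g < h < i. The simplices of K, each written with vertices in increasing order, are:

  0-simplices (9): a, b, c, d, e, f, g, h, i
  1-simplices (27): ac, ad, ae, ag, ah, ai, bd, be, bf, bg, bh, bi, cd, ce, cf, cg, ch, de, df, di, eg, eh, fg, fh, fi, gi, hi
  2-simplices (18): acd, acg, ade, aeh, agi, ahi, bde, bdi, beg, bfg, bfh, bhi, cdf, ceg, ceh, cfh, dfi, fgi

giving chain groups C_0 ≅ Z^9, C_1 ≅ Z^27, C_2 ≅ Z^18.

Boundary ∂_1: C_1 → C_0 sends each edge [p,q] (with p < q) to q − p. For instance
  ∂ag = g − a.
The resulting 9×27 matrix has rank 8, and its Smith normal form has invariant factors (1,1,1,1,1,1,1,1).

The boundary map ∂_2: C_2 → C_1 acts by ∂[p,q,r] = [q,r] − [p,r] + [p,q]. For instance
  ∂aeh = eh − ah + ae,
  ∂fgi = gi − fi + fg.
The resulting 27×18 matrix has rank 18, and its Smith normal form has invariant factors (1,1,1,1,1,1,1,1,1,1,1,1,1,1,1,1,1,2).

From H_k ≅ ker(∂_k) / im(∂_{k+1}) we obtain:

  H_1: rank ker ∂_1 − rank ∂_2 = (27 − 8) − 18 = 1, and ∂_2 has invariant factor 2 > 1, so H_1 = Z ⊕ Z_2.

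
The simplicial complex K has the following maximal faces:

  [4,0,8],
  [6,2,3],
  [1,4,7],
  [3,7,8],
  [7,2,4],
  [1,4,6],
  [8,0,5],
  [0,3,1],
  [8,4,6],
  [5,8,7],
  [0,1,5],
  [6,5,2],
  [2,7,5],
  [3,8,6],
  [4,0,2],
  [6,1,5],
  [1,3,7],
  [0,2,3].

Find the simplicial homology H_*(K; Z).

H_0 = Z,  H_1 = Z^2,  H_2 = Z.

K has 9 vertices, 27 edges, 18 triangles.
rank ∂_0 = 0, rank ∂_1 = 8 ⇒ b_0 = 9 − 0 − 8 = 1; all invariant factors of ∂_1 are 1 so no torsion. So H_0 = Z.
rank ∂_1 = 8, rank ∂_2 = 17 ⇒ b_1 = 27 − 8 − 17 = 2; all invariant factors of ∂_2 are 1 so no torsion. So H_1 = Z^2.
rank ∂_2 = 17, rank ∂_3 = 0 ⇒ b_2 = 18 − 17 − 0 = 1. So H_2 = Z.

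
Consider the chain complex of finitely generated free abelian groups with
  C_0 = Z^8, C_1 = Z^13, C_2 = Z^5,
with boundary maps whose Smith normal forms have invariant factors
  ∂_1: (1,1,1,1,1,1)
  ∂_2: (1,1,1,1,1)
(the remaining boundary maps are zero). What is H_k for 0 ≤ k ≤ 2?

H_0: b_0 = 8 − 0 − 6 = 2; torsion from ∂_1 factors > 1: none. So H_0 = Z^2.
H_1: b_1 = 13 − 6 − 5 = 2; torsion from ∂_2 factors > 1: none. So H_1 = Z^2.
H_2: b_2 = 5 − 5 − 0 = 0; torsion from ∂_3 factors > 1: none. So H_2 = 0.

H_0 = Z^2,  H_1 = Z^2,  H_2 = 0.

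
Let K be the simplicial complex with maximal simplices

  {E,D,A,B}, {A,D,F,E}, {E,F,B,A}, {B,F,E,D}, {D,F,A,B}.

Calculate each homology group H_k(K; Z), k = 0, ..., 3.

H_0 = Z,  H_1 = 0,  H_2 = 0,  H_3 = Z.

Fix the vertex order A < B < D < E < F and write every simplex with vertices in increasing order. Then dim K = 3 and the simplices of K are:

  0-simplices (5): A, B, D, E, F
  1-simplices (10): AB, AD, AE, AF, BD, BE, BF, DE, DF, EF
  2-simplices (10): ABD, ABE, ABF, ADE, ADF, AEF, BDE, BDF, BEF, DEF
  3-simplices (5): ABDE, ABDF, ABEF, ADEF, BDEF

giving chain groups C_0 ≅ Z^5, C_1 ≅ Z^10, C_2 ≅ Z^10, C_3 ≅ Z^5.

Boundary ∂_1: C_1 → C_0 sends each edge [p,q] (with p < q) to q − p. For instance
  ∂DE = E − D.
The 5×10 boundary matrix has rank 4 and Smith normal form diag(1,1,1,1).

Boundary ∂_2: C_2 → C_1 maps a triangle to the signed sum of its edges. For instance
  ∂BEF = EF − BF + BE,
  ∂ABF = BF − AF + AB.
The resulting 10×10 matrix has rank 6, and its Smith normal form has invariant factors (1,1,1,1,1,1).

Boundary ∂_3: C_3 → C_2 sends each 3-simplex σ to the alternating sum Σ_i (−1)^i (σ with its i-th vertex removed). For instance
  ∂ABEF = BEF − AEF + ABF − ABE,
  ∂ABDE = BDE − ADE + ABE − ABD.
As a 10×5 matrix over Z this has rank 4, with invariant factors (1,1,1,1).

Reading off H_k = ker ∂_k / im ∂_{k+1}:

  H_0: rank C_0 − rank ∂_1 = 5 − 4 = 1, and the invariant factors of ∂_1 are all 1, so H_0 = Z.
  H_1: rank ker ∂_1 − rank ∂_2 = (10 − 4) − 6 = 0, and the invariant factors of ∂_2 are all 1, so H_1 = 0.
  H_2: rank ker ∂_2 − rank ∂_3 = (10 − 6) − 4 = 0, and the invariant factors of ∂_3 are all 1, so H_2 = 0.
  H_3: rank ker ∂_3 − rank ∂_4 = (5 − 4) − 0 = 1, and there is no ∂_4, so H_3 = Z.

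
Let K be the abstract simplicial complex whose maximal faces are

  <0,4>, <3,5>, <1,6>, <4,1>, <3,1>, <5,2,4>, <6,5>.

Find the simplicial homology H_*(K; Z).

Order the vertices as 0 < 1 < 2 < 3 < 4 < 5 < 6. Listing each simplex with vertices in this order, K has dimension 2 with simplices:

  0-simplices (7): [0], [1], [2], [3], [4], [5], [6]
  1-simplices (9): [0,4], [1,3], [1,4], [1,6], [2,4], [2,5], [3,5], [4,5], [5,6]
  2-simplices (1): [2,4,5]

Hence C_0 ≅ Z^7, C_1 ≅ Z^9, C_2 ≅ Z^1.

∂_1: C_1 → C_0 is given by ∂[p,q] = [q] − [p]. For instance
  ∂[4,5] = [5] − [4].
This gives a 7×9 integer matrix of rank 6; reducing to Smith normal form yields diagonal entries (1,1,1,1,1,1).

∂_2: C_2 → C_1 maps a triangle to the signed sum of its edges. For instance
  ∂[2,4,5] = [4,5] − [2,5] + [2,4].
The 9×1 boundary matrix has rank 1 and Smith normal form diag(1).

Reading off H_k = ker ∂_k / im ∂_{k+1}:

  H_0: rank C_0 − rank ∂_1 = 7 − 6 = 1, and the invariant factors of ∂_1 are all 1, so H_0 = Z.
  H_1: rank ker ∂_1 − rank ∂_2 = (9 − 6) − 1 = 2, and the invariant factors of ∂_2 are all 1, so H_1 = Z^2.
  H_2: rank ker ∂_2 − rank ∂_3 = (1 − 1) − 0 = 0, and there is no ∂_3, so H_2 = 0.

As a check, the Euler characteristic is 7 − 9 + 1 = -1, which agrees with 1 − 2 + 0 = -1.

H_0 = Z,  H_1 = Z^2,  H_2 = 0.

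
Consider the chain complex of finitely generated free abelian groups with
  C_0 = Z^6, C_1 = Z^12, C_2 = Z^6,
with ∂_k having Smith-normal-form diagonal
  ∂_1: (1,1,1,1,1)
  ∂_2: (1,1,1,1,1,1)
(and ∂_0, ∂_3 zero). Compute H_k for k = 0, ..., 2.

H_0: b_0 = 6 − 0 − 5 = 1; torsion from ∂_1 factors > 1: none. So H_0 ≅ Z.
H_1: b_1 = 12 − 5 − 6 = 1; torsion from ∂_2 factors > 1: none. So H_1 ≅ Z.
H_2: b_2 = 6 − 6 − 0 = 0; torsion from ∂_3 factors > 1: none. So H_2 ≅ 0.

H_0 ≅ Z,  H_1 ≅ Z,  H_2 = 0.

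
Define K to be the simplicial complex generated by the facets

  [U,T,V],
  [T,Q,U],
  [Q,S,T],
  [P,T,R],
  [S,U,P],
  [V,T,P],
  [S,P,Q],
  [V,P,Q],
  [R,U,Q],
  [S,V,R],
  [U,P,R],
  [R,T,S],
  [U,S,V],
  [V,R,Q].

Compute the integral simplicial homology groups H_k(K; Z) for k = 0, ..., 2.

H_0 ≅ Z,  H_1 ≅ Z^2,  H_2 ≅ Z.

K has 7 vertices, 21 edges, 14 triangles.
rank ∂_0 = 0, rank ∂_1 = 6 ⇒ b_0 = 7 − 0 − 6 = 1; all invariant factors of ∂_1 are 1 so no torsion. So H_0 ≅ Z.
rank ∂_1 = 6, rank ∂_2 = 13 ⇒ b_1 = 21 − 6 − 13 = 2; all invariant factors of ∂_2 are 1 so no torsion. So H_1 ≅ Z^2.
rank ∂_2 = 13, rank ∂_3 = 0 ⇒ b_2 = 14 − 13 − 0 = 1. So H_2 ≅ Z.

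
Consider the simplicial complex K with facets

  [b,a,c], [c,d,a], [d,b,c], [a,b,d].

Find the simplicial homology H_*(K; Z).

We work with the vertex ordering a < b < c < d. The simplices of K, each written with vertices in increasing order, are:

  0-simplices (4): a, b, c, d
  1-simplices (6): ab, ac, ad, bc, bd, cd
  2-simplices (4): abc, abd, acd, bcd

giving chain groups C_0 ≅ Z^4, C_1 ≅ Z^6, C_2 ≅ Z^4.

∂_1: C_1 → C_0 sends each edge [p,q] (with p < q) to q − p. For instance
  ∂cd = d − c.
The resulting 4×6 matrix has rank 3, and its Smith normal form has invariant factors (1,1,1).

The boundary map ∂_2: C_2 → C_1 sends each 2-simplex [p,q,r] to [q,r] − [p,r] + [p,q]. For instance
  ∂abd = bd − ad + ab,
  ∂abc = bc − ac + ab.
This gives a 6×4 integer matrix of rank 3; reducing to Smith normal form yields diagonal entries (1,1,1).

Now H_k = ker ∂_k / im ∂_{k+1}, so:

  H_0: rank C_0 − rank ∂_1 = 4 − 3 = 1, and the invariant factors of ∂_1 are all 1, so H_0 = Z.
  H_1: rank ker ∂_1 − rank ∂_2 = (6 − 3) − 3 = 0, and the invariant factors of ∂_2 are all 1, so H_1 = 0.
  H_2: rank ker ∂_2 − rank ∂_3 = (4 − 3) − 0 = 1, and there is no ∂_3, so H_2 = Z.

As a check, the Euler characteristic is 4 − 6 + 4 = 2, which agrees with 1 − 0 + 1 = 2.
(K is a triangulation of the 2-sphere S^2.)

H_0 = Z,  H_1 = 0,  H_2 = Z.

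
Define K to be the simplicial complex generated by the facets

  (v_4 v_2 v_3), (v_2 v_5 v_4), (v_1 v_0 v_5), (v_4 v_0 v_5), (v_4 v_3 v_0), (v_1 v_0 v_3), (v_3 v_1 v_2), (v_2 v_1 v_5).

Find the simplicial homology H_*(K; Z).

Order the vertices as v_0 < v_1 < v_2 < v_3 < v_4 < v_5. Listing each simplex with vertices in this order, K has dimension 2 with simplices:

  0-simplices (6): [v_0], [v_1], [v_2], [v_3], [v_4], [v_5]
  1-simplices (12): [v_0,v_1], [v_0,v_3], [v_0,v_4], [v_0,v_5], [v_1,v_2], [v_1,v_3], [v_1,v_5], [v_2,v_3], [v_2,v_4], [v_2,v_5], [v_3,v_4], [v_4,v_5]
  2-simplices (8): [v_0,v_1,v_3], [v_0,v_1,v_5], [v_0,v_3,v_4], [v_0,v_4,v_5], [v_1,v_2,v_3], [v_1,v_2,v_5], [v_2,v_3,v_4], [v_2,v_4,v_5]

Hence C_0 ≅ Z^6, C_1 ≅ Z^12, C_2 ≅ Z^8.

∂_1: C_1 → C_0 sends each edge [p,q] (with p < q) to q − p.
The resulting 6×12 matrix has rank 5, and its Smith normal form has invariant factors (1,1,1,1,1).

Boundary ∂_2: C_2 → C_1 maps a triangle to the signed sum of its edges. For instance
  ∂[v_0,v_1,v_5] = [v_1,v_5] − [v_0,v_5] + [v_0,v_1],
  ∂[v_0,v_3,v_4] = [v_3,v_4] − [v_0,v_4] + [v_0,v_3].
The 12×8 boundary matrix has rank 7 and Smith normal form diag(1,1,1,1,1,1,1).

Computing H_k = (kernel of ∂_k) / (image of ∂_{k+1}):

  H_0: rank C_0 − rank ∂_1 = 6 − 5 = 1, and the invariant factors of ∂_1 are all 1, so H_0 ≅ Z.
  H_1: rank ker ∂_1 − rank ∂_2 = (12 − 5) − 7 = 0, and the invariant factors of ∂_2 are all 1, so H_1 ≅ 0.
  H_2: rank ker ∂_2 − rank ∂_3 = (8 − 7) − 0 = 1, and there is no ∂_3, so H_2 ≅ Z.

(K is a triangulation of the 2-sphere S^2.)

H_0 ≅ Z,  H_1 = 0,  H_2 ≅ Z.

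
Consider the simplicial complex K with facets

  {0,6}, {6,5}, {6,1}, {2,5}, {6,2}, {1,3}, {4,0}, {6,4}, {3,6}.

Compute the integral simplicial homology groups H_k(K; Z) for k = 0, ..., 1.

H_0 = Z,  H_1 = Z^3.

Fix the vertex order 0 < 1 < 2 < 3 < 4 < 5 < 6 and write every simplex with vertices in increasing order. Then dim K = 1 and the simplices of K are:

  0-simplices (7): [0], [1], [2], [3], [4], [5], [6]
  1-simplices (9): [0,4], [0,6], [1,3], [1,6], [2,5], [2,6], [3,6], [4,6], [5,6]

Hence C_0 ≅ Z^7, C_1 ≅ Z^9.

Boundary ∂_1: C_1 → C_0 sends each edge [p,q] (with p < q) to q − p. For instance
  ∂[2,6] = [6] − [2].
The 7×9 boundary matrix has rank 6 and Smith normal form diag(1,1,1,1,1,1).

Computing H_k = (kernel of ∂_k) / (image of ∂_{k+1}):

  H_0: rank C_0 − rank ∂_1 = 7 − 6 = 1, and the invariant factors of ∂_1 are all 1, so H_0 ≅ Z.
  H_1: rank ker ∂_1 − rank ∂_2 = (9 − 6) − 0 = 3, and there is no ∂_2, so H_1 ≅ Z^3.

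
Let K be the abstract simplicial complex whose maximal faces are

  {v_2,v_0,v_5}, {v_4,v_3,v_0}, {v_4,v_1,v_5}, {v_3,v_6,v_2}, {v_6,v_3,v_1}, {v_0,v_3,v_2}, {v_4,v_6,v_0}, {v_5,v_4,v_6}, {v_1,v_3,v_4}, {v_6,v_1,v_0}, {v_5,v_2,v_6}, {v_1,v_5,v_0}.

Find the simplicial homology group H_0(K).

H_0 = Z.

Take the total order v_0 < v_1 < v_2 < v_3 < v_4 < v_5 < v_6 on the vertex set. Then K (dimension 2) consists of the simplices:

  0-simplices (7): [v_0], [v_1], [v_2], [v_3], [v_4], [v_5], [v_6]
  1-simplices (18): (18 of them)
  2-simplices (12): (12 of them)

Hence C_0 ≅ Z^7, C_1 ≅ Z^18, C_2 ≅ Z^12.

∂_1: C_1 → C_0 maps an edge to its endpoints' difference, ∂[p,q] = q − p. For instance
  ∂[v_0,v_5] = [v_5] − [v_0].
The 7×18 boundary matrix has rank 6 and Smith normal form diag(1,1,1,1,1,1).

The boundary map ∂_2: C_2 → C_1 acts by ∂[p,q,r] = [q,r] − [p,r] + [p,q]. For instance
  ∂[v_0,v_4,v_6] = [v_4,v_6] − [v_0,v_6] + [v_0,v_4],
  ∂[v_0,v_1,v_5] = [v_1,v_5] − [v_0,v_5] + [v_0,v_1].
The 18×12 boundary matrix has rank 12 and Smith normal form diag(1,1,1,1,1,1,1,1,1,1,1,2).

From H_k ≅ ker(∂_k) / im(∂_{k+1}) we obtain:

  H_0: rank C_0 − rank ∂_1 = 7 − 6 = 1, and the invariant factors of ∂_1 are all 1, so H_0 = Z.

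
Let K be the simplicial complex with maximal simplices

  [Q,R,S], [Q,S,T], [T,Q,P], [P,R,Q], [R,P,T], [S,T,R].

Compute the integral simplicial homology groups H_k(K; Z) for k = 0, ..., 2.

H_0 = Z,  H_1 = 0,  H_2 = Z.

Take the total order P < Q < R < S < T on the vertex set. Then K (dimension 2) consists of the simplices:

  0-simplices (5): P, Q, R, S, T
  1-simplices (9): PQ, PR, PT, QR, QS, QT, RS, RT, ST
  2-simplices (6): PQR, PQT, PRT, QRS, QST, RST

Hence C_0 ≅ Z^5, C_1 ≅ Z^9, C_2 ≅ Z^6.

∂_1: C_1 → C_0 sends each edge [p,q] (with p < q) to q − p. For instance
  ∂QS = S − Q.
The resulting 5×9 matrix has rank 4, and its Smith normal form has invariant factors (1,1,1,1).

The boundary map ∂_2: C_2 → C_1 sends each 2-simplex [p,q,r] to [q,r] − [p,r] + [p,q]. For instance
  ∂RST = ST − RT + RS,
  ∂QST = ST − QT + QS.
This gives a 9×6 integer matrix of rank 5; reducing to Smith normal form yields diagonal entries (1,1,1,1,1).

Computing H_k = (kernel of ∂_k) / (image of ∂_{k+1}):

  H_0: rank C_0 − rank ∂_1 = 5 − 4 = 1, and the invariant factors of ∂_1 are all 1, so H_0 ≅ Z.
  H_1: rank ker ∂_1 − rank ∂_2 = (9 − 4) − 5 = 0, and the invariant factors of ∂_2 are all 1, so H_1 ≅ 0.
  H_2: rank ker ∂_2 − rank ∂_3 = (6 − 5) − 0 = 1, and there is no ∂_3, so H_2 ≅ Z.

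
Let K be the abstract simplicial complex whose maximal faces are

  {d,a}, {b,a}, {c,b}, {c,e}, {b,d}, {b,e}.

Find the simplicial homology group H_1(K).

We work with the vertex ordering a < b < c < d < e. The simplices of K, each written with vertices in increasing order, are:

  0-simplices (5): a, b, c, d, e
  1-simplices (6): ab, ad, bc, bd, be, ce

Hence C_0 ≅ Z^5, C_1 ≅ Z^6.

Boundary ∂_1: C_1 → C_0 is given by ∂[p,q] = [q] − [p].
This gives a 5×6 integer matrix of rank 4; reducing to Smith normal form yields diagonal entries (1,1,1,1).

Reading off H_k = ker ∂_k / im ∂_{k+1}:

  H_1: rank ker ∂_1 − rank ∂_2 = (6 − 4) − 0 = 2, and there is no ∂_2, so H_1 ≅ Z^2.

(K is a triangulation of a wedge of 2 circles.)

H_1 = Z^2.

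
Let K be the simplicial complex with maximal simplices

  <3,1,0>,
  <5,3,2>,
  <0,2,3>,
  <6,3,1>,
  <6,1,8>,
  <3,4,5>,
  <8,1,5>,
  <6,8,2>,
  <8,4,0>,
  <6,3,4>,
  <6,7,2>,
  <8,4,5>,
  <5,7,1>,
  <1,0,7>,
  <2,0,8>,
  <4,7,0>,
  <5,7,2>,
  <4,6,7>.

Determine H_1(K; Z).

We work with the vertex ordering 0 < 1 < 2 < 3 < 4 < 5 < 6 < 7 < 8. The simplices of K, each written with vertices in increasing order, are:

  0-simplices (9): [0], [1], [2], [3], [4], [5], [6], [7], [8]
  1-simplices (27): (27 of them)
  2-simplices (18): [0,1,3], [0,1,7], [0,2,3], [0,2,8], [0,4,7], [0,4,8], [1,3,6], [1,5,7], [1,5,8], [1,6,8], [2,3,5], [2,5,7], [2,6,7], [2,6,8], [3,4,5], [3,4,6], [4,5,8], [4,6,7]

so the chain groups are C_0 ≅ Z^9, C_1 ≅ Z^27, C_2 ≅ Z^18.

Boundary ∂_1: C_1 → C_0 sends each edge [p,q] (with p < q) to q − p.
The resulting 9×27 matrix has rank 8, and its Smith normal form has invariant factors (1,1,1,1,1,1,1,1).

∂_2: C_2 → C_1 maps a triangle to the signed sum of its edges. For instance
  ∂[1,3,6] = [3,6] − [1,6] + [1,3],
  ∂[0,4,8] = [4,8] − [0,8] + [0,4].
This gives a 27×18 integer matrix of rank 17; reducing to Smith normal form yields diagonal entries (1,1,1,1,1,1,1,1,1,1,1,1,1,1,1,1,1).

Computing H_k = (kernel of ∂_k) / (image of ∂_{k+1}):

  H_1: rank ker ∂_1 − rank ∂_2 = (27 − 8) − 17 = 2, and the invariant factors of ∂_2 are all 1, so H_1 = Z^2.

H_1 ≅ Z^2.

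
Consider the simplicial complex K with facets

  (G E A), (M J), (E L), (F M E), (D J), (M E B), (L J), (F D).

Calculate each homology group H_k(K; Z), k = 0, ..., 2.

Fix the vertex order A < B < D < E < F < G < J < L < M and write every simplex with vertices in increasing order. Then dim K = 2 and the simplices of K are:

  0-simplices (9): A, B, D, E, F, G, J, L, M
  1-simplices (13): AE, AG, BE, BM, DF, DJ, EF, EG, EL, EM, FM, JL, JM
  2-simplices (3): AEG, BEM, EFM

giving chain groups C_0 ≅ Z^9, C_1 ≅ Z^13, C_2 ≅ Z^3.

∂_1: C_1 → C_0 sends each edge [p,q] (with p < q) to q − p.
The resulting 9×13 matrix has rank 8, and its Smith normal form has invariant factors (1,1,1,1,1,1,1,1).

Boundary ∂_2: C_2 → C_1 maps a triangle to the signed sum of its edges. For instance
  ∂BEM = EM − BM + BE,
  ∂EFM = FM − EM + EF.
The 13×3 boundary matrix has rank 3 and Smith normal form diag(1,1,1).

Now H_k = ker ∂_k / im ∂_{k+1}, so:

  H_0: rank C_0 − rank ∂_1 = 9 − 8 = 1, and the invariant factors of ∂_1 are all 1, so H_0 = Z.
  H_1: rank ker ∂_1 − rank ∂_2 = (13 − 8) − 3 = 2, and the invariant factors of ∂_2 are all 1, so H_1 = Z^2.
  H_2: rank ker ∂_2 − rank ∂_3 = (3 − 3) − 0 = 0, and there is no ∂_3, so H_2 = 0.

H_0 = Z,  H_1 = Z^2,  H_2 = 0.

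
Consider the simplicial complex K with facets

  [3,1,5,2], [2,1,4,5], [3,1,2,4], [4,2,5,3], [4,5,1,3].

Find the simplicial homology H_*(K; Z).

H_0 ≅ Z,  H_1 = 0,  H_2 = 0,  H_3 ≅ Z.

We work with the vertex ordering 1 < 2 < 3 < 4 < 5. The simplices of K, each written with vertices in increasing order, are:

  0-simplices (5): [1], [2], [3], [4], [5]
  1-simplices (10): [1,2], [1,3], [1,4], [1,5], [2,3], [2,4], [2,5], [3,4], [3,5], [4,5]
  2-simplices (10): [1,2,3], [1,2,4], [1,2,5], [1,3,4], [1,3,5], [1,4,5], [2,3,4], [2,3,5], [2,4,5], [3,4,5]
  3-simplices (5): [1,2,3,4], [1,2,3,5], [1,2,4,5], [1,3,4,5], [2,3,4,5]

Hence C_0 ≅ Z^5, C_1 ≅ Z^10, C_2 ≅ Z^10, C_3 ≅ Z^5.

The boundary map ∂_1: C_1 → C_0 is given by ∂[p,q] = [q] − [p]. For instance
  ∂[1,3] = [3] − [1].
The 5×10 boundary matrix has rank 4 and Smith normal form diag(1,1,1,1).

The boundary map ∂_2: C_2 → C_1 maps a triangle to the signed sum of its edges. For instance
  ∂[1,4,5] = [4,5] − [1,5] + [1,4],
  ∂[2,3,4] = [3,4] − [2,4] + [2,3].
The resulting 10×10 matrix has rank 6, and its Smith normal form has invariant factors (1,1,1,1,1,1).

∂_3: C_3 → C_2 sends each 3-simplex σ to the alternating sum Σ_i (−1)^i (σ with its i-th vertex removed). For instance
  ∂[1,2,3,4] = [2,3,4] − [1,3,4] + [1,2,4] − [1,2,3],
  ∂[2,3,4,5] = [3,4,5] − [2,4,5] + [2,3,5] − [2,3,4].
As a 10×5 matrix over Z this has rank 4, with invariant factors (1,1,1,1).

Computing H_k = (kernel of ∂_k) / (image of ∂_{k+1}):

  H_0: rank C_0 − rank ∂_1 = 5 − 4 = 1, and the invariant factors of ∂_1 are all 1, so H_0 ≅ Z.
  H_1: rank ker ∂_1 − rank ∂_2 = (10 − 4) − 6 = 0, and the invariant factors of ∂_2 are all 1, so H_1 ≅ 0.
  H_2: rank ker ∂_2 − rank ∂_3 = (10 − 6) − 4 = 0, and the invariant factors of ∂_3 are all 1, so H_2 ≅ 0.
  H_3: rank ker ∂_3 − rank ∂_4 = (5 − 4) − 0 = 1, and there is no ∂_4, so H_3 ≅ Z.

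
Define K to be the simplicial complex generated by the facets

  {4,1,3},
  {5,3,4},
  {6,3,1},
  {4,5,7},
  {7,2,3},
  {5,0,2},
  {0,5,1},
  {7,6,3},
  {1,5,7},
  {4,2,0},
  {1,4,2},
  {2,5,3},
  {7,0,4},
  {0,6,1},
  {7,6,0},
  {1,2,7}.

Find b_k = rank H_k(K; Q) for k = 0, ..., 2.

b_0 = 1, b_1 = 2, b_2 = 1.

Take the total order 0 < 1 < 2 < 3 < 4 < 5 < 6 < 7 on the vertex set. Then K (dimension 2) consists of the simplices:

  0-simplices (8): [0], [1], [2], [3], [4], [5], [6], [7]
  1-simplices (24): (24 of them)
  2-simplices (16): [0,1,5], [0,1,6], [0,2,4], [0,2,5], [0,4,7], [0,6,7], [1,2,4], [1,2,7], [1,3,4], [1,3,6], [1,5,7], [2,3,5], [2,3,7], [3,4,5], [3,6,7], [4,5,7]

giving chain groups C_0 ≅ Z^8, C_1 ≅ Z^24, C_2 ≅ Z^16.

The boundary map ∂_1: C_1 → C_0 maps an edge to its endpoints' difference, ∂[p,q] = q − p.
This gives a 8×24 integer matrix of rank 7; reducing to Smith normal form yields diagonal entries (1,1,1,1,1,1,1).

Boundary ∂_2: C_2 → C_1 acts by ∂[p,q,r] = [q,r] − [p,r] + [p,q]. For instance
  ∂[1,2,7] = [2,7] − [1,7] + [1,2],
  ∂[3,4,5] = [4,5] − [3,5] + [3,4].
The 24×16 boundary matrix has rank 15 and Smith normal form diag(1,1,1,1,1,1,1,1,1,1,1,1,1,1,1).

Reading off H_k = ker ∂_k / im ∂_{k+1}:

  H_0: rank C_0 − rank ∂_1 = 8 − 7 = 1, and the invariant factors of ∂_1 are all 1, so H_0 = Z.
  H_1: rank ker ∂_1 − rank ∂_2 = (24 − 7) − 15 = 2, and the invariant factors of ∂_2 are all 1, so H_1 = Z^2.
  H_2: rank ker ∂_2 − rank ∂_3 = (16 − 15) − 0 = 1, and there is no ∂_3, so H_2 = Z.

Hence the Betti numbers are b_0 = 1, b_1 = 2, b_2 = 1.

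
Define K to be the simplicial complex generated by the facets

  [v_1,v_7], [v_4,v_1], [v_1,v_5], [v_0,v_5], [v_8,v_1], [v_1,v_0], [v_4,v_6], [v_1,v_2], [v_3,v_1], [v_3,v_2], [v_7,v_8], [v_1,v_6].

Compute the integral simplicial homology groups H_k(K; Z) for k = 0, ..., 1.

Fix the vertex order v_0 < v_1 < v_2 < v_3 < v_4 < v_5 < v_6 < v_7 < v_8 and write every simplex with vertices in increasing order. Then dim K = 1 and the simplices of K are:

  0-simplices (9): [v_0], [v_1], [v_2], [v_3], [v_4], [v_5], [v_6], [v_7], [v_8]
  1-simplices (12): [v_0,v_1], [v_0,v_5], [v_1,v_2], [v_1,v_3], [v_1,v_4], [v_1,v_5], [v_1,v_6], [v_1,v_7], [v_1,v_8], [v_2,v_3], [v_4,v_6], [v_7,v_8]

Hence C_0 ≅ Z^9, C_1 ≅ Z^12.

Boundary ∂_1: C_1 → C_0 is given by ∂[p,q] = [q] − [p]. For instance
  ∂[v_0,v_5] = [v_5] − [v_0].
This gives a 9×12 integer matrix of rank 8; reducing to Smith normal form yields diagonal entries (1,1,1,1,1,1,1,1).

Now H_k = ker ∂_k / im ∂_{k+1}, so:

  H_0: rank C_0 − rank ∂_1 = 9 − 8 = 1, and the invariant factors of ∂_1 are all 1, so H_0 = Z.
  H_1: rank ker ∂_1 − rank ∂_2 = (12 − 8) − 0 = 4, and there is no ∂_2, so H_1 = Z^4.

H_0 ≅ Z,  H_1 ≅ Z^4.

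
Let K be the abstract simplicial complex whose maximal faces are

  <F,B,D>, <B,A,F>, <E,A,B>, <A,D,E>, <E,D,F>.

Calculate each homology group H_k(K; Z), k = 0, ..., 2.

Order the vertices as A < B < D < E < F. Listing each simplex with vertices in this order, K has dimension 2 with simplices:

  0-simplices (5): A, B, D, E, F
  1-simplices (10): AB, AD, AE, AF, BD, BE, BF, DE, DF, EF
  2-simplices (5): ABE, ABF, ADE, BDF, DEF

giving chain groups C_0 ≅ Z^5, C_1 ≅ Z^10, C_2 ≅ Z^5.

∂_1: C_1 → C_0 maps an edge to its endpoints' difference, ∂[p,q] = q − p. For instance
  ∂AB = B − A.
The resulting 5×10 matrix has rank 4, and its Smith normal form has invariant factors (1,1,1,1).

Boundary ∂_2: C_2 → C_1 sends each 2-simplex [p,q,r] to [q,r] − [p,r] + [p,q]. For instance
  ∂ADE = DE − AE + AD,
  ∂ABE = BE − AE + AB.
The 10×5 boundary matrix has rank 5 and Smith normal form diag(1,1,1,1,1).

From H_k ≅ ker(∂_k) / im(∂_{k+1}) we obtain:

  H_0: rank C_0 − rank ∂_1 = 5 − 4 = 1, and the invariant factors of ∂_1 are all 1, so H_0 = Z.
  H_1: rank ker ∂_1 − rank ∂_2 = (10 − 4) − 5 = 1, and the invariant factors of ∂_2 are all 1, so H_1 = Z.
  H_2: rank ker ∂_2 − rank ∂_3 = (5 − 5) − 0 = 0, and there is no ∂_3, so H_2 = 0.

As a check, the Euler characteristic is 5 − 10 + 5 = 0, which agrees with 1 − 1 + 0 = 0.
(K is a triangulation of the Möbius band.)

H_0 ≅ Z,  H_1 ≅ Z,  H_2 = 0.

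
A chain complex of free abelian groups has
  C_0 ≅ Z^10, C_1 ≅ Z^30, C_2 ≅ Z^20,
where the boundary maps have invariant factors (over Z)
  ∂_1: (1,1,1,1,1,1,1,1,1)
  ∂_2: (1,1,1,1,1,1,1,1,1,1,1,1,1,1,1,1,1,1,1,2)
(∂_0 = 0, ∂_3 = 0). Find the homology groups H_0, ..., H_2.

H_0: b_0 = 10 − 0 − 9 = 1; torsion from ∂_1 factors > 1: none. So H_0 = Z.
H_1: b_1 = 30 − 9 − 20 = 1; torsion from ∂_2 factors > 1: [2]. So H_1 = Z ⊕ Z/2.
H_2: b_2 = 20 − 20 − 0 = 0; torsion from ∂_3 factors > 1: none. So H_2 = 0.

H_0 = Z,  H_1 = Z ⊕ Z/2,  H_2 = 0.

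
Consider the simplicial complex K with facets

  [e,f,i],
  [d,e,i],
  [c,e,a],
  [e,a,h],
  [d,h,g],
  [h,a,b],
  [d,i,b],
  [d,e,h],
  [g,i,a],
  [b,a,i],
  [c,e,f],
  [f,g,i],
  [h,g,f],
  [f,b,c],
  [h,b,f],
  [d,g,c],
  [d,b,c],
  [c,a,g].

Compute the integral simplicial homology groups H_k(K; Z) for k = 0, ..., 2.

K has 9 vertices, 27 edges, 18 triangles.
rank ∂_0 = 0, rank ∂_1 = 8 ⇒ b_0 = 9 − 0 − 8 = 1; all invariant factors of ∂_1 are 1 so no torsion. So H_0 = Z.
rank ∂_1 = 8, rank ∂_2 = 17 ⇒ b_1 = 27 − 8 − 17 = 2; all invariant factors of ∂_2 are 1 so no torsion. So H_1 = Z^2.
rank ∂_2 = 17, rank ∂_3 = 0 ⇒ b_2 = 18 − 17 − 0 = 1. So H_2 = Z.

H_0 = Z,  H_1 = Z^2,  H_2 = Z.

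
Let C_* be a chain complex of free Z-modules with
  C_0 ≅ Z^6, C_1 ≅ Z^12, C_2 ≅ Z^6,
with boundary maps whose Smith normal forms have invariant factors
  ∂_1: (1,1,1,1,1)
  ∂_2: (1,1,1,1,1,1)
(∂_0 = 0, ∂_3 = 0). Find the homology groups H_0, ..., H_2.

H_0 ≅ Z,  H_1 ≅ Z,  H_2 = 0.

H_0: b_0 = 6 − 0 − 5 = 1; torsion from ∂_1 factors > 1: none. So H_0 ≅ Z.
H_1: b_1 = 12 − 5 − 6 = 1; torsion from ∂_2 factors > 1: none. So H_1 ≅ Z.
H_2: b_2 = 6 − 6 − 0 = 0; torsion from ∂_3 factors > 1: none. So H_2 ≅ 0.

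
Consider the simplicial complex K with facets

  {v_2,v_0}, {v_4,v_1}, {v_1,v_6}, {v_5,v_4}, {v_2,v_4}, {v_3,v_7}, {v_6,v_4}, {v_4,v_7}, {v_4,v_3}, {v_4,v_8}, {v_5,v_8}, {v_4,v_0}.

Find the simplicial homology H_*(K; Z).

H_0 = Z,  H_1 = Z^4.

Fix the vertex order v_0 < v_1 < v_2 < v_3 < v_4 < v_5 < v_6 < v_7 < v_8 and write every simplex with vertices in increasing order. Then dim K = 1 and the simplices of K are:

  0-simplices (9): [v_0], [v_1], [v_2], [v_3], [v_4], [v_5], [v_6], [v_7], [v_8]
  1-simplices (12): [v_0,v_2], [v_0,v_4], [v_1,v_4], [v_1,v_6], [v_2,v_4], [v_3,v_4], [v_3,v_7], [v_4,v_5], [v_4,v_6], [v_4,v_7], [v_4,v_8], [v_5,v_8]

so the chain groups are C_0 ≅ Z^9, C_1 ≅ Z^12.

The boundary map ∂_1: C_1 → C_0 is given by ∂[p,q] = [q] − [p].
This gives a 9×12 integer matrix of rank 8; reducing to Smith normal form yields diagonal entries (1,1,1,1,1,1,1,1).

From H_k ≅ ker(∂_k) / im(∂_{k+1}) we obtain:

  H_0: rank C_0 − rank ∂_1 = 9 − 8 = 1, and the invariant factors of ∂_1 are all 1, so H_0 ≅ Z.
  H_1: rank ker ∂_1 − rank ∂_2 = (12 − 8) − 0 = 4, and there is no ∂_2, so H_1 ≅ Z^4.

As a check, the Euler characteristic is 9 − 12 = -3, which agrees with 1 − 4 = -3.
(K is a triangulation of a wedge of 4 circles.)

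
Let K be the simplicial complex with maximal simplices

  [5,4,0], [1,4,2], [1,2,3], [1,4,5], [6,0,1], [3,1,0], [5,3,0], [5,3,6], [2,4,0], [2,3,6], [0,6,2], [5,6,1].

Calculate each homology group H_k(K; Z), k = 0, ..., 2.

Fix the vertex order 0 < 1 < 2 < 3 < 4 < 5 < 6 and write every simplex with vertices in increasing order. Then dim K = 2 and the simplices of K are:

  0-simplices (7): [0], [1], [2], [3], [4], [5], [6]
  1-simplices (18): [0,1], [0,2], [0,3], [0,4], [0,5], [0,6], [1,2], [1,3], [1,4], [1,5], [1,6], [2,3], [2,4], [2,6], [3,5], [3,6], [4,5], [5,6]
  2-simplices (12): [0,1,3], [0,1,6], [0,2,4], [0,2,6], [0,3,5], [0,4,5], [1,2,3], [1,2,4], [1,4,5], [1,5,6], [2,3,6], [3,5,6]

Hence C_0 ≅ Z^7, C_1 ≅ Z^18, C_2 ≅ Z^12.

∂_1: C_1 → C_0 sends each edge [p,q] (with p < q) to q − p. For instance
  ∂[0,3] = [3] − [0].
The resulting 7×18 matrix has rank 6, and its Smith normal form has invariant factors (1,1,1,1,1,1).

∂_2: C_2 → C_1 sends each 2-simplex [p,q,r] to [q,r] − [p,r] + [p,q]. For instance
  ∂[0,1,3] = [1,3] − [0,3] + [0,1],
  ∂[0,2,6] = [2,6] − [0,6] + [0,2].
This gives a 18×12 integer matrix of rank 12; reducing to Smith normal form yields diagonal entries (1,1,1,1,1,1,1,1,1,1,1,2).

Now H_k = ker ∂_k / im ∂_{k+1}, so:

  H_0: rank C_0 − rank ∂_1 = 7 − 6 = 1, and the invariant factors of ∂_1 are all 1, so H_0 = Z.
  H_1: rank ker ∂_1 − rank ∂_2 = (18 − 6) − 12 = 0, and ∂_2 has invariant factor 2 > 1, so H_1 = Z/2Z.
  H_2: rank ker ∂_2 − rank ∂_3 = (12 − 12) − 0 = 0, and there is no ∂_3, so H_2 = 0.

As a check, the Euler characteristic is 7 − 18 + 12 = 1, which agrees with 1 − 0 + 0 = 1.
(K is a triangulation of the real projective plane RP^2.)

H_0 = Z,  H_1 = Z/2Z,  H_2 = 0.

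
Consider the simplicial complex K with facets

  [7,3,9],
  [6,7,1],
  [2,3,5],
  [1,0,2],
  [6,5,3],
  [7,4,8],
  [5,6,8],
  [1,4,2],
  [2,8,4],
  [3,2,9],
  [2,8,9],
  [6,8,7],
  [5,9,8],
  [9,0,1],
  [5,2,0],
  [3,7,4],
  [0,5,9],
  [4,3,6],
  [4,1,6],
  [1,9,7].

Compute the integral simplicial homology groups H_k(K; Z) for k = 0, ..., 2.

Order the vertices as 0 < 1 < 2 < 3 < 4 < 5 < 6 < 7 < 8 < 9. Listing each simplex with vertices in this order, K has dimension 2 with simplices:

  0-simplices (10): [0], [1], [2], [3], [4], [5], [6], [7], [8], [9]
  1-simplices (30): (30 of them)
  2-simplices (20): (20 of them)

giving chain groups C_0 ≅ Z^10, C_1 ≅ Z^30, C_2 ≅ Z^20.

The boundary map ∂_1: C_1 → C_0 is given by ∂[p,q] = [q] − [p].
The resulting 10×30 matrix has rank 9, and its Smith normal form has invariant factors (1,1,1,1,1,1,1,1,1).

Boundary ∂_2: C_2 → C_1 maps a triangle to the signed sum of its edges. For instance
  ∂[2,3,9] = [3,9] − [2,9] + [2,3],
  ∂[2,4,8] = [4,8] − [2,8] + [2,4].
The 30×20 boundary matrix has rank 20 and Smith normal form diag(1,1,1,1,1,1,1,1,1,1,1,1,1,1,1,1,1,1,1,2).

Reading off H_k = ker ∂_k / im ∂_{k+1}:

  H_0: rank C_0 − rank ∂_1 = 10 − 9 = 1, and the invariant factors of ∂_1 are all 1, so H_0 ≅ Z.
  H_1: rank ker ∂_1 − rank ∂_2 = (30 − 9) − 20 = 1, and ∂_2 has invariant factor 2 > 1, so H_1 ≅ Z ⊕ Z_2.
  H_2: rank ker ∂_2 − rank ∂_3 = (20 − 20) − 0 = 0, and there is no ∂_3, so H_2 ≅ 0.

As a check, the Euler characteristic is 10 − 30 + 20 = 0, which agrees with 1 − 1 + 0 = 0.
(K is a triangulation of the Klein bottle.)

H_0 ≅ Z,  H_1 ≅ Z ⊕ Z_2,  H_2 = 0.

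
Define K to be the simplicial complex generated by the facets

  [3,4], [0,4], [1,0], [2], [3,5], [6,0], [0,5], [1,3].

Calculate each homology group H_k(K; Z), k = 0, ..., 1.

Take the total order 0 < 1 < 2 < 3 < 4 < 5 < 6 on the vertex set. Then K (dimension 1) consists of the simplices:

  0-simplices (7): [0], [1], [2], [3], [4], [5], [6]
  1-simplices (7): [0,1], [0,4], [0,5], [0,6], [1,3], [3,4], [3,5]

Hence C_0 ≅ Z^7, C_1 ≅ Z^7.

∂_1: C_1 → C_0 maps an edge to its endpoints' difference, ∂[p,q] = q − p.
As a 7×7 matrix over Z this has rank 5, with invariant factors (1,1,1,1,1).

Reading off H_k = ker ∂_k / im ∂_{k+1}:

  H_0: rank C_0 − rank ∂_1 = 7 − 5 = 2, and the invariant factors of ∂_1 are all 1, so H_0 = Z^2.
  H_1: rank ker ∂_1 − rank ∂_2 = (7 − 5) − 0 = 2, and there is no ∂_2, so H_1 = Z^2.

H_0 ≅ Z^2,  H_1 ≅ Z^2.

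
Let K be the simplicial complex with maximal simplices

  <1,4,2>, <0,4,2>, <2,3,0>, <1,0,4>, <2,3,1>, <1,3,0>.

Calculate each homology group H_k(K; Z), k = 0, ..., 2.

H_0 ≅ Z,  H_1 = 0,  H_2 ≅ Z.

Fix the vertex order 0 < 1 < 2 < 3 < 4 and write every simplex with vertices in increasing order. Then dim K = 2 and the simplices of K are:

  0-simplices (5): [0], [1], [2], [3], [4]
  1-simplices (9): [0,1], [0,2], [0,3], [0,4], [1,2], [1,3], [1,4], [2,3], [2,4]
  2-simplices (6): [0,1,3], [0,1,4], [0,2,3], [0,2,4], [1,2,3], [1,2,4]

giving chain groups C_0 ≅ Z^5, C_1 ≅ Z^9, C_2 ≅ Z^6.

The boundary map ∂_1: C_1 → C_0 maps an edge to its endpoints' difference, ∂[p,q] = q − p.
As a 5×9 matrix over Z this has rank 4, with invariant factors (1,1,1,1).

The boundary map ∂_2: C_2 → C_1 maps a triangle to the signed sum of its edges. For instance
  ∂[0,2,4] = [2,4] − [0,4] + [0,2],
  ∂[0,2,3] = [2,3] − [0,3] + [0,2].
This gives a 9×6 integer matrix of rank 5; reducing to Smith normal form yields diagonal entries (1,1,1,1,1).

Computing H_k = (kernel of ∂_k) / (image of ∂_{k+1}):

  H_0: rank C_0 − rank ∂_1 = 5 − 4 = 1, and the invariant factors of ∂_1 are all 1, so H_0 ≅ Z.
  H_1: rank ker ∂_1 − rank ∂_2 = (9 − 4) − 5 = 0, and the invariant factors of ∂_2 are all 1, so H_1 ≅ 0.
  H_2: rank ker ∂_2 − rank ∂_3 = (6 − 5) − 0 = 1, and there is no ∂_3, so H_2 ≅ Z.

(K is a triangulation of the 2-sphere S^2.)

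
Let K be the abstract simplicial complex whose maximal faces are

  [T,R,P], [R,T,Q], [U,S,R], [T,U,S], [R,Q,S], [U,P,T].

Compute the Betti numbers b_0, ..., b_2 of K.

b_0 = 1, b_1 = 1, b_2 = 0.

K has 6 vertices, 12 edges, 6 triangles.
rank ∂_0 = 0, rank ∂_1 = 5 ⇒ b_0 = 6 − 0 − 5 = 1; all invariant factors of ∂_1 are 1 so no torsion. So H_0 ≅ Z.
rank ∂_1 = 5, rank ∂_2 = 6 ⇒ b_1 = 12 − 5 − 6 = 1; all invariant factors of ∂_2 are 1 so no torsion. So H_1 ≅ Z.
rank ∂_2 = 6, rank ∂_3 = 0 ⇒ b_2 = 6 − 6 − 0 = 0. So H_2 ≅ 0.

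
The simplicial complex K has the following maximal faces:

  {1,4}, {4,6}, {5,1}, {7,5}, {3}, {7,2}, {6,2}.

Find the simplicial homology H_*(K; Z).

Take the total order 1 < 2 < 3 < 4 < 5 < 6 < 7 on the vertex set. Then K (dimension 1) consists of the simplices:

  0-simplices (7): [1], [2], [3], [4], [5], [6], [7]
  1-simplices (6): [1,4], [1,5], [2,6], [2,7], [4,6], [5,7]

so the chain groups are C_0 ≅ Z^7, C_1 ≅ Z^6.

∂_1: C_1 → C_0 sends each edge [p,q] (with p < q) to q − p. For instance
  ∂[5,7] = [7] − [5].
The 7×6 boundary matrix has rank 5 and Smith normal form diag(1,1,1,1,1).

Now H_k = ker ∂_k / im ∂_{k+1}, so:

  H_0: rank C_0 − rank ∂_1 = 7 − 5 = 2, and the invariant factors of ∂_1 are all 1, so H_0 ≅ Z^2.
  H_1: rank ker ∂_1 − rank ∂_2 = (6 − 5) − 0 = 1, and there is no ∂_2, so H_1 ≅ Z.

H_0 ≅ Z^2,  H_1 ≅ Z.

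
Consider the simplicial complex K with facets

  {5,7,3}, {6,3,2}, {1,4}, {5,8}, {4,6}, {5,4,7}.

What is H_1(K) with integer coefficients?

Order the vertices as 1 < 2 < 3 < 4 < 5 < 6 < 7 < 8. Listing each simplex with vertices in this order, K has dimension 2 with simplices:

  0-simplices (8): [1], [2], [3], [4], [5], [6], [7], [8]
  1-simplices (11): [1,4], [2,3], [2,6], [3,5], [3,6], [3,7], [4,5], [4,6], [4,7], [5,7], [5,8]
  2-simplices (3): [2,3,6], [3,5,7], [4,5,7]

so the chain groups are C_0 ≅ Z^8, C_1 ≅ Z^11, C_2 ≅ Z^3.

The boundary map ∂_1: C_1 → C_0 is given by ∂[p,q] = [q] − [p]. For instance
  ∂[3,6] = [6] − [3].
As a 8×11 matrix over Z this has rank 7, with invariant factors (1,1,1,1,1,1,1).

The boundary map ∂_2: C_2 → C_1 acts by ∂[p,q,r] = [q,r] − [p,r] + [p,q]. For instance
  ∂[2,3,6] = [3,6] − [2,6] + [2,3],
  ∂[3,5,7] = [5,7] − [3,7] + [3,5].
As a 11×3 matrix over Z this has rank 3, with invariant factors (1,1,1).

Computing H_k = (kernel of ∂_k) / (image of ∂_{k+1}):

  H_1: rank ker ∂_1 − rank ∂_2 = (11 − 7) − 3 = 1, and the invariant factors of ∂_2 are all 1, so H_1 = Z.

H_1 ≅ Z.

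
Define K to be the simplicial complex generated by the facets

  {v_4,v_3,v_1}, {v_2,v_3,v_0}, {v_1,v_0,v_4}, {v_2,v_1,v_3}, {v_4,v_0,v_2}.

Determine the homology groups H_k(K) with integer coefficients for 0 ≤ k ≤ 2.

H_0 = Z,  H_1 = Z,  H_2 = 0.

We work with the vertex ordering v_0 < v_1 < v_2 < v_3 < v_4. The simplices of K, each written with vertices in increasing order, are:

  0-simplices (5): [v_0], [v_1], [v_2], [v_3], [v_4]
  1-simplices (10): [v_0,v_1], [v_0,v_2], [v_0,v_3], [v_0,v_4], [v_1,v_2], [v_1,v_3], [v_1,v_4], [v_2,v_3], [v_2,v_4], [v_3,v_4]
  2-simplices (5): [v_0,v_1,v_4], [v_0,v_2,v_3], [v_0,v_2,v_4], [v_1,v_2,v_3], [v_1,v_3,v_4]

Hence C_0 ≅ Z^5, C_1 ≅ Z^10, C_2 ≅ Z^5.

The boundary map ∂_1: C_1 → C_0 is given by ∂[p,q] = [q] − [p].
This gives a 5×10 integer matrix of rank 4; reducing to Smith normal form yields diagonal entries (1,1,1,1).

Boundary ∂_2: C_2 → C_1 sends each 2-simplex [p,q,r] to [q,r] − [p,r] + [p,q]. For instance
  ∂[v_0,v_2,v_3] = [v_2,v_3] − [v_0,v_3] + [v_0,v_2],
  ∂[v_1,v_2,v_3] = [v_2,v_3] − [v_1,v_3] + [v_1,v_2].
As a 10×5 matrix over Z this has rank 5, with invariant factors (1,1,1,1,1).

From H_k ≅ ker(∂_k) / im(∂_{k+1}) we obtain:

  H_0: rank C_0 − rank ∂_1 = 5 − 4 = 1, and the invariant factors of ∂_1 are all 1, so H_0 = Z.
  H_1: rank ker ∂_1 − rank ∂_2 = (10 − 4) − 5 = 1, and the invariant factors of ∂_2 are all 1, so H_1 = Z.
  H_2: rank ker ∂_2 − rank ∂_3 = (5 − 5) − 0 = 0, and there is no ∂_3, so H_2 = 0.

As a check, the Euler characteristic is 5 − 10 + 5 = 0, which agrees with 1 − 1 + 0 = 0.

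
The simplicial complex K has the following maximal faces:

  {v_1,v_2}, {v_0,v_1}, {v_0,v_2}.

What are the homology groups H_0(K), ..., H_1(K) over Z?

H_0 ≅ Z,  H_1 ≅ Z.

Order the vertices as v_0 < v_1 < v_2. Listing each simplex with vertices in this order, K has dimension 1 with simplices:

  0-simplices (3): [v_0], [v_1], [v_2]
  1-simplices (3): [v_0,v_1], [v_0,v_2], [v_1,v_2]

Hence C_0 ≅ Z^3, C_1 ≅ Z^3.

Boundary ∂_1: C_1 → C_0 maps an edge to its endpoints' difference, ∂[p,q] = q − p.
This gives a 3×3 integer matrix of rank 2; reducing to Smith normal form yields diagonal entries (1,1).

Now H_k = ker ∂_k / im ∂_{k+1}, so:

  H_0: rank C_0 − rank ∂_1 = 3 − 2 = 1, and the invariant factors of ∂_1 are all 1, so H_0 ≅ Z.
  H_1: rank ker ∂_1 − rank ∂_2 = (3 − 2) − 0 = 1, and there is no ∂_2, so H_1 ≅ Z.

(K is a triangulation of the circle S^1.)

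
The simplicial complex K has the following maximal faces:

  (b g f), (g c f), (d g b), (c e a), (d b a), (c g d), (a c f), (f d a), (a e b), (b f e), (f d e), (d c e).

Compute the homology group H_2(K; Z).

H_2 ≅ 0.

K has 7 vertices, 18 edges, 12 triangles.
rank ∂_2 = 12, rank ∂_3 = 0 ⇒ b_2 = 12 − 12 − 0 = 0. So H_2 ≅ 0.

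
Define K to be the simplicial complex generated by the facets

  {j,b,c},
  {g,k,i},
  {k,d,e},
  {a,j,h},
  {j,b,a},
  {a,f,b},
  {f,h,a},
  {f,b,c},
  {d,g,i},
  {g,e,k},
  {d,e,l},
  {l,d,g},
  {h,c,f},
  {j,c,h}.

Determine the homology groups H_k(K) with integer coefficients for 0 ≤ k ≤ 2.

Take the total order a < b < c < d < e < f < g < h < i < j < k < l on the vertex set. Then K (dimension 2) consists of the simplices:

  0-simplices (12): a, b, c, d, e, f, g, h, i, j, k, l
  1-simplices (24): ab, af, ah, aj, bc, bf, bj, cf, ch, cj, de, dg, di, dk, dl, eg, ek, el, fh, gi, gk, gl, hj, ik
  2-simplices (14): abf, abj, afh, ahj, bcf, bcj, cfh, chj, dek, del, dgi, dgl, egk, gik

Hence C_0 ≅ Z^12, C_1 ≅ Z^24, C_2 ≅ Z^14.

Boundary ∂_1: C_1 → C_0 is given by ∂[p,q] = [q] − [p]. For instance
  ∂ah = h − a.
This gives a 12×24 integer matrix of rank 10; reducing to Smith normal form yields diagonal entries (1,1,1,1,1,1,1,1,1,1).

Boundary ∂_2: C_2 → C_1 sends each 2-simplex [p,q,r] to [q,r] − [p,r] + [p,q]. For instance
  ∂bcj = cj − bj + bc,
  ∂egk = gk − ek + eg.
This gives a 24×14 integer matrix of rank 13; reducing to Smith normal form yields diagonal entries (1,1,1,1,1,1,1,1,1,1,1,1,1).

Now H_k = ker ∂_k / im ∂_{k+1}, so:

  H_0: rank C_0 − rank ∂_1 = 12 − 10 = 2, and the invariant factors of ∂_1 are all 1, so H_0 ≅ Z^2.
  H_1: rank ker ∂_1 − rank ∂_2 = (24 − 10) − 13 = 1, and the invariant factors of ∂_2 are all 1, so H_1 ≅ Z.
  H_2: rank ker ∂_2 − rank ∂_3 = (14 − 13) − 0 = 1, and there is no ∂_3, so H_2 ≅ Z.

As a check, the Euler characteristic is 12 − 24 + 14 = 2, which agrees with 2 − 1 + 1 = 2.
(K is a triangulation of the disjoint union of the cylinder S^1 x I and the 2-sphere S^2.)

H_0 = Z^2,  H_1 = Z,  H_2 = Z.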